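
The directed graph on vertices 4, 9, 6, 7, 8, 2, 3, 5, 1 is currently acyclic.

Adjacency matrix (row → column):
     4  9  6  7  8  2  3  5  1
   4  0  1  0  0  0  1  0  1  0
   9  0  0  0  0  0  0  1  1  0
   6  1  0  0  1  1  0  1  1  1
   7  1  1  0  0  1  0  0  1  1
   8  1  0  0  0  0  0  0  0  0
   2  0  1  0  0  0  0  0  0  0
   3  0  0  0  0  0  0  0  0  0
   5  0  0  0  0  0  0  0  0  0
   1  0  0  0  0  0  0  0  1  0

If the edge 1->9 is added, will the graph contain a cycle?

No

Adding 1→9 creates a cycle iff 9 can already reach 1.
Explore from 9: no path reaches 1. The graph stays acyclic.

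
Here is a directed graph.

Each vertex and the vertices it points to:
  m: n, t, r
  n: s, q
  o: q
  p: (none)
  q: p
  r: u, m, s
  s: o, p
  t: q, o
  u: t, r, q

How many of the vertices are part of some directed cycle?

3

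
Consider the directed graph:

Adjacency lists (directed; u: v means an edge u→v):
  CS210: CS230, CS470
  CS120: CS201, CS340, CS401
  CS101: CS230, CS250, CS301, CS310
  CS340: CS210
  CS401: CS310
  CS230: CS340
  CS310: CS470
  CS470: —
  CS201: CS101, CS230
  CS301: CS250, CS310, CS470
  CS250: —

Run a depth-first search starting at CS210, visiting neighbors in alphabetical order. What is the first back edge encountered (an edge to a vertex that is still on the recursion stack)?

CS340->CS210

DFS from CS210 (visiting neighbors in alphabetical order); mark gray on enter, black on exit:
CS210 gray
  CS230 gray
    CS340 gray
      CS340→CS210: CS210 is gray → back edge
First back edge: CS340 → CS210.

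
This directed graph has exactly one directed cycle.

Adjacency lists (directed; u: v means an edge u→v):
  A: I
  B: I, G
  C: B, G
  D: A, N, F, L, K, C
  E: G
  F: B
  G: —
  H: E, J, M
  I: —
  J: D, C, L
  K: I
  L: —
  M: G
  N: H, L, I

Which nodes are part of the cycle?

D, H, J, N

DFS with gray/black marking from H:
H gray
  E gray
    G gray
    G black
  E black
  J gray
    D gray
      A gray
        I gray
        I black
      A black
      N gray
        N→H: H is gray → back edge
Back edge closes the cycle H → J → D → N → H; its vertices are {D, H, J, N}.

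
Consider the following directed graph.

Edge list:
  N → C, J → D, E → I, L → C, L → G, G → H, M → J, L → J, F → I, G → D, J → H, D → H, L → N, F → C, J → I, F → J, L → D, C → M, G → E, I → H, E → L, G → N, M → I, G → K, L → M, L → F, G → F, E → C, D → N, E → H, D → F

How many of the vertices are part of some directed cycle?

A vertex is on a directed cycle iff it belongs to a strongly connected component of size ≥ 2 (or has a self-loop).
The vertices on cycles are {C, D, E, F, G, J, L, M, N} — 9 in total.

9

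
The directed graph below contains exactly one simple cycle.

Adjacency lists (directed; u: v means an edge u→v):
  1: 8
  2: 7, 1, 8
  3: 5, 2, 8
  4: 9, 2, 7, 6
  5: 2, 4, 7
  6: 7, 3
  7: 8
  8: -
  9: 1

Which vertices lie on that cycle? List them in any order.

3, 4, 5, 6

DFS with gray/black marking from 6:
6 gray
  7 gray
    8 gray
    8 black
  7 black
  3 gray
    5 gray
      2 gray
        2→7: 7 black — skip
        1 gray
          1→8: 8 black — skip
        1 black
        2→8: 8 black — skip
      2 black
      4 gray
        9 gray
          9→1: 1 black — skip
        9 black
        4→2: 2 black — skip
        4→7: 7 black — skip
        4→6: 6 is gray → back edge
Back edge closes the cycle 6 → 3 → 5 → 4 → 6; its vertices are {3, 4, 5, 6}.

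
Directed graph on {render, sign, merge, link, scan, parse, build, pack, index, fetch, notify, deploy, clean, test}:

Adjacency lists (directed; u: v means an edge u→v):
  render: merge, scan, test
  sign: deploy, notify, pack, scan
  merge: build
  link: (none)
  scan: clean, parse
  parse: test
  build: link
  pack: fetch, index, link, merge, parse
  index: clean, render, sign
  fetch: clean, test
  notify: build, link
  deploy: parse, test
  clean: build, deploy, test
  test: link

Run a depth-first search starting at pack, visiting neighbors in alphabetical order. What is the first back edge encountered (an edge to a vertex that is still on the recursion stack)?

sign->pack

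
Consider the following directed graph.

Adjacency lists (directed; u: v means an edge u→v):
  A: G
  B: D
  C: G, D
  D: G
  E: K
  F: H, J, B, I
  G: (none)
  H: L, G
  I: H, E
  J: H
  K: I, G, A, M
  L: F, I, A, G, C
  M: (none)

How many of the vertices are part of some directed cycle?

7

A vertex is on a directed cycle iff it belongs to a strongly connected component of size ≥ 2 (or has a self-loop).
The vertices on cycles are {E, F, H, I, J, K, L} — 7 in total.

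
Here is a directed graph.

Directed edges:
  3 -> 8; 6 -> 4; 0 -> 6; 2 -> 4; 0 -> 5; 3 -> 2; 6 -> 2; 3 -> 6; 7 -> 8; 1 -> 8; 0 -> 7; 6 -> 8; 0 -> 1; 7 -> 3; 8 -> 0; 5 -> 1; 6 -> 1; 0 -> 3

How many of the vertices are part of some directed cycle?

7

A vertex is on a directed cycle iff it belongs to a strongly connected component of size ≥ 2 (or has a self-loop).
The vertices on cycles are {0, 1, 3, 5, 6, 7, 8} — 7 in total.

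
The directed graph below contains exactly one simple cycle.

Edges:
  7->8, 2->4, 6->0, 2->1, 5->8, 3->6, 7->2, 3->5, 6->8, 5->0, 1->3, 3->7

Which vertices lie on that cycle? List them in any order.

DFS with gray/black marking from 3:
3 gray
  7 gray
    8 gray
    8 black
    2 gray
      4 gray
      4 black
      1 gray
        1→3: 3 is gray → back edge
Back edge closes the cycle 3 → 7 → 2 → 1 → 3; its vertices are {1, 2, 3, 7}.

1, 2, 3, 7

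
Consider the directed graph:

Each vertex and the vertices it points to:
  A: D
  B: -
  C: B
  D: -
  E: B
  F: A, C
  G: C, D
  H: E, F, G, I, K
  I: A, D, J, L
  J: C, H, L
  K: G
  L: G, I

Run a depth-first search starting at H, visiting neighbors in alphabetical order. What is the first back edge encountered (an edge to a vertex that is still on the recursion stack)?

DFS from H (visiting neighbors in alphabetical order); mark gray on enter, black on exit:
H gray
  E gray
    B gray
    B black
  E black
  F gray
    A gray
      D gray
      D black
    A black
    C gray
      C→B: B black — skip
    C black
  F black
  G gray
    G→C: C black — skip
    G→D: D black — skip
  G black
  I gray
    I→A: A black — skip
    I→D: D black — skip
    J gray
      J→C: C black — skip
      J→H: H is gray → back edge
First back edge: J → H.

J→H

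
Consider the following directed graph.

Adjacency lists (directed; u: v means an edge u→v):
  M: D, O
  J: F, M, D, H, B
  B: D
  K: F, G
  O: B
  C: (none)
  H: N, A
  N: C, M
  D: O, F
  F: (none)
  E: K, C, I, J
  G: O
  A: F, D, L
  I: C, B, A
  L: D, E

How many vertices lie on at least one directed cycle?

A vertex is on a directed cycle iff it belongs to a strongly connected component of size ≥ 2 (or has a self-loop).
The vertices on cycles are {A, B, D, E, H, I, J, L, O} — 9 in total.

9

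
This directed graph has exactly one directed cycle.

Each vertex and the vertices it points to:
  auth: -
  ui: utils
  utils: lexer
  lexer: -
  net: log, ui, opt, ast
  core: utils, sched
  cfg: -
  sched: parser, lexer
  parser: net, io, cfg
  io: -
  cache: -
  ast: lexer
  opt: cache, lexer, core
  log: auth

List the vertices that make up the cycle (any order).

DFS with gray/black marking from sched:
sched gray
  parser gray
    net gray
      log gray
        auth gray
        auth black
      log black
      ui gray
        utils gray
          lexer gray
          lexer black
        utils black
      ui black
      opt gray
        cache gray
        cache black
        opt→lexer: lexer black — skip
        core gray
          core→utils: utils black — skip
          core→sched: sched is gray → back edge
Back edge closes the cycle sched → parser → net → opt → core → sched; its vertices are {net, opt, core, sched, parser}.

net, opt, core, sched, parser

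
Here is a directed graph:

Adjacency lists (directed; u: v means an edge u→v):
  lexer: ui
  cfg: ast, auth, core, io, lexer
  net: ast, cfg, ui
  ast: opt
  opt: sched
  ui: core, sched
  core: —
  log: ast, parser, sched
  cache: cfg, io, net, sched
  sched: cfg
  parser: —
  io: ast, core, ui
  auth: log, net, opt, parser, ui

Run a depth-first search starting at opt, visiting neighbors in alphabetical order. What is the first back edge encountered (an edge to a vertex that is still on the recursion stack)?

ast→opt

DFS from opt (visiting neighbors in alphabetical order); mark gray on enter, black on exit:
opt gray
  sched gray
    cfg gray
      ast gray
        ast→opt: opt is gray → back edge
First back edge: ast → opt.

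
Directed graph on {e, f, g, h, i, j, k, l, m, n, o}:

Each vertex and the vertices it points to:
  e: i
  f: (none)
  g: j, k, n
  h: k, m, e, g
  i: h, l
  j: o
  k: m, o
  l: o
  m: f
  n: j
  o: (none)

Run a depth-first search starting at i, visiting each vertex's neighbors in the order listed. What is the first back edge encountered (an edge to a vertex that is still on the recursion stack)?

e->i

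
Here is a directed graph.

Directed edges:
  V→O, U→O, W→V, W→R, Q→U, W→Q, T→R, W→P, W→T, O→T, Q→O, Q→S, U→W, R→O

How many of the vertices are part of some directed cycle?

A vertex is on a directed cycle iff it belongs to a strongly connected component of size ≥ 2 (or has a self-loop).
The vertices on cycles are {O, Q, R, T, U, W} — 6 in total.

6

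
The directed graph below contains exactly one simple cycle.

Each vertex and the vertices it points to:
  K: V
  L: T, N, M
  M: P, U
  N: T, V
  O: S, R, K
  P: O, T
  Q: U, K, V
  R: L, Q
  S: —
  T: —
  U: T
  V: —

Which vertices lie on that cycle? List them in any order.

L, M, O, P, R

DFS with gray/black marking from O:
O gray
  S gray
  S black
  R gray
    L gray
      T gray
      T black
      N gray
        N→T: T black — skip
        V gray
        V black
      N black
      M gray
        P gray
          P→O: O is gray → back edge
Back edge closes the cycle O → R → L → M → P → O; its vertices are {L, M, O, P, R}.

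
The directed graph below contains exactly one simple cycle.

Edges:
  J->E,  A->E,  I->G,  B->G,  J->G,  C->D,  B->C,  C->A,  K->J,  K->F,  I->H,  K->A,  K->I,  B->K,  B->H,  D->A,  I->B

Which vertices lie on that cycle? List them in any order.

B, I, K

DFS with gray/black marking from B:
B gray
  G gray
  G black
  C gray
    D gray
      A gray
        E gray
        E black
      A black
    D black
    C→A: A black — skip
  C black
  K gray
    J gray
      J→E: E black — skip
      J→G: G black — skip
    J black
    I gray
      I→G: G black — skip
      H gray
      H black
      I→B: B is gray → back edge
Back edge closes the cycle B → K → I → B; its vertices are {B, I, K}.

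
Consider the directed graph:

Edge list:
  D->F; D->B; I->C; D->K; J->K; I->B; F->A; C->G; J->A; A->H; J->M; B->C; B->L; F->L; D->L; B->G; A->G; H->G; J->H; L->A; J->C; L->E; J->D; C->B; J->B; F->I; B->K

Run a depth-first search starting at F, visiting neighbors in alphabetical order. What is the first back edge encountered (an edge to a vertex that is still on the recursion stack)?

DFS from F (visiting neighbors in alphabetical order); mark gray on enter, black on exit:
F gray
  A gray
    G gray
    G black
    H gray
      H→G: G black — skip
    H black
  A black
  I gray
    B gray
      C gray
        C→B: B is gray → back edge
First back edge: C → B.

C→B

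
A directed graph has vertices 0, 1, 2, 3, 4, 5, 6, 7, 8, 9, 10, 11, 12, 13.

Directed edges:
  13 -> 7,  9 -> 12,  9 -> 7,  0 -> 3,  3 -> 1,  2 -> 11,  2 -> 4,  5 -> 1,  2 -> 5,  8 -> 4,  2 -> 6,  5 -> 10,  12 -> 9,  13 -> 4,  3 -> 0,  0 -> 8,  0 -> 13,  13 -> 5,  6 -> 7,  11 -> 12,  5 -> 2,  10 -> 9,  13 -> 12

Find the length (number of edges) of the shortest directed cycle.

2

For each vertex v, BFS finds the shortest path from v back to v.
The shortest such closed walk is 3 → 0 → 3, length 2.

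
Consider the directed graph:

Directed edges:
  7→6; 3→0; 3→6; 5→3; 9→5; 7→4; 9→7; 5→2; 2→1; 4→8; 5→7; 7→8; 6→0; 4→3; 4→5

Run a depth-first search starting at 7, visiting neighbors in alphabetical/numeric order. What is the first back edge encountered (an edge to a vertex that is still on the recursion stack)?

5->7

DFS from 7 (visiting neighbors in alphabetical/numeric order); mark gray on enter, black on exit:
7 gray
  4 gray
    3 gray
      0 gray
      0 black
      6 gray
        6→0: 0 black — skip
      6 black
    3 black
    5 gray
      2 gray
        1 gray
        1 black
      2 black
      5→3: 3 black — skip
      5→7: 7 is gray → back edge
First back edge: 5 → 7.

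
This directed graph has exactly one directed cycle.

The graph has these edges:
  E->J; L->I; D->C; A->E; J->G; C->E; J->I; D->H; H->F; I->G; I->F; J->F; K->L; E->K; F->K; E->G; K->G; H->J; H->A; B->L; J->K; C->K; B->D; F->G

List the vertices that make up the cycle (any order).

DFS with gray/black marking from L:
L gray
  I gray
    G gray
    G black
    F gray
      F→G: G black — skip
      K gray
        K→L: L is gray → back edge
Back edge closes the cycle L → I → F → K → L; its vertices are {F, I, K, L}.

F, I, K, L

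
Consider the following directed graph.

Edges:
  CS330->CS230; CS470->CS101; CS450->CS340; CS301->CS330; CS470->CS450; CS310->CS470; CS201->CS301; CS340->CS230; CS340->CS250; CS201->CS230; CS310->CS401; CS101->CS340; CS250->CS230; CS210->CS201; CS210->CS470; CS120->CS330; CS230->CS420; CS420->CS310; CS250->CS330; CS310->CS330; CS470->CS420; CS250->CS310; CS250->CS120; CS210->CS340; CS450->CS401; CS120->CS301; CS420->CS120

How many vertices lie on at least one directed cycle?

A vertex is on a directed cycle iff it belongs to a strongly connected component of size ≥ 2 (or has a self-loop).
The vertices on cycles are {CS101, CS120, CS230, CS250, CS301, CS310, CS330, CS340, CS420, CS450, CS470} — 11 in total.

11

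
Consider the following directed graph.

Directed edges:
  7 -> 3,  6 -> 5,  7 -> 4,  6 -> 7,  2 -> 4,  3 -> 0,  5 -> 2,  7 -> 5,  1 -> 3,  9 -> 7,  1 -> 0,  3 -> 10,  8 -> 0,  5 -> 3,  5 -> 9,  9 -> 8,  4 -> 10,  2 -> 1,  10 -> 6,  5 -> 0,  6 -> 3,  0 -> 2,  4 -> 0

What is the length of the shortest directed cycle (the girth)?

3

For each vertex v, BFS finds the shortest path from v back to v.
The shortest such closed walk is 10 → 6 → 3 → 10, length 3.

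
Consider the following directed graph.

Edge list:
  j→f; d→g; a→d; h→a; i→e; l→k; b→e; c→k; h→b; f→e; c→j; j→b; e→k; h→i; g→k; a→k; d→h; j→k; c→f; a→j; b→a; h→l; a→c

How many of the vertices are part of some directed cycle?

6

A vertex is on a directed cycle iff it belongs to a strongly connected component of size ≥ 2 (or has a self-loop).
The vertices on cycles are {a, b, c, d, h, j} — 6 in total.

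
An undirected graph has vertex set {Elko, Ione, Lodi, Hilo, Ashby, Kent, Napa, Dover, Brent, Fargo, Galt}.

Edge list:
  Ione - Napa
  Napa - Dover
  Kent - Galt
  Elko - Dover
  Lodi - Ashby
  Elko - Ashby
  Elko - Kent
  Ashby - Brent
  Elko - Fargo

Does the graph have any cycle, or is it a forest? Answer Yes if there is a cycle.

No

DFS, tracking each vertex's parent; an edge to a visited non-parent vertex closes a cycle.
Start from Galt:
visit Galt (parent –)
  visit Kent (parent Galt)
    visit Elko (parent Kent)
      visit Ashby (parent Elko)
        visit Lodi (parent Ashby)
          Lodi–Ashby: parent, skip
        visit Brent (parent Ashby)
          Brent–Ashby: parent, skip
        Ashby–Elko: parent, skip
      visit Fargo (parent Elko)
        Fargo–Elko: parent, skip
      visit Dover (parent Elko)
        visit Napa (parent Dover)
          visit Ione (parent Napa)
            Ione–Napa: parent, skip
          Napa–Dover: parent, skip
        Dover–Elko: parent, skip
      Elko–Kent: parent, skip
    Kent–Galt: parent, skip
visit Hilo (parent –)
No non-parent visited neighbor found — the graph is a forest.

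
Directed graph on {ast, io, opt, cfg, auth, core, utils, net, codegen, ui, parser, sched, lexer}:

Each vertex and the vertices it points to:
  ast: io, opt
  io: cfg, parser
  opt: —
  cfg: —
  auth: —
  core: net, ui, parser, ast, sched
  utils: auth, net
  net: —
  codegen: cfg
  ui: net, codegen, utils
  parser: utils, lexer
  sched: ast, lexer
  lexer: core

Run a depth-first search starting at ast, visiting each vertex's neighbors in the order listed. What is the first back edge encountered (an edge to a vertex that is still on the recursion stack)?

DFS from ast (visiting each vertex's neighbors in the order listed); mark gray on enter, black on exit:
ast gray
  io gray
    cfg gray
    cfg black
    parser gray
      utils gray
        auth gray
        auth black
        net gray
        net black
      utils black
      lexer gray
        core gray
          core→net: net black — skip
          ui gray
            ui→net: net black — skip
            codegen gray
              codegen→cfg: cfg black — skip
            codegen black
            ui→utils: utils black — skip
          ui black
          core→parser: parser is gray → back edge
First back edge: core → parser.

core→parser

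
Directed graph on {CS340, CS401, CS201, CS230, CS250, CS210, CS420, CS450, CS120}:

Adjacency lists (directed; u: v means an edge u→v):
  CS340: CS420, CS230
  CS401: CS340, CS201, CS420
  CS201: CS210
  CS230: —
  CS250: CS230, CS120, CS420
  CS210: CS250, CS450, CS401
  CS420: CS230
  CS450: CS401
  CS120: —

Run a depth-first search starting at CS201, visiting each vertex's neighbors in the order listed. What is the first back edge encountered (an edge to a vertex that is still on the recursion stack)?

CS401→CS201

DFS from CS201 (visiting each vertex's neighbors in the order listed); mark gray on enter, black on exit:
CS201 gray
  CS210 gray
    CS250 gray
      CS230 gray
      CS230 black
      CS120 gray
      CS120 black
      CS420 gray
        CS420→CS230: CS230 black — skip
      CS420 black
    CS250 black
    CS450 gray
      CS401 gray
        CS340 gray
          CS340→CS420: CS420 black — skip
          CS340→CS230: CS230 black — skip
        CS340 black
        CS401→CS201: CS201 is gray → back edge
First back edge: CS401 → CS201.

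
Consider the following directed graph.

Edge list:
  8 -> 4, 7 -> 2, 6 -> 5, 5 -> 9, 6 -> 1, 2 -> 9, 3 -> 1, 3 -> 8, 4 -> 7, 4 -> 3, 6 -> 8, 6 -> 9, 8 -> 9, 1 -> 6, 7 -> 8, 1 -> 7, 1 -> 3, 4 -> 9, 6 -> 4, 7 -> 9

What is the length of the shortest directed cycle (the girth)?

2

For each vertex v, BFS finds the shortest path from v back to v.
The shortest such closed walk is 1 → 3 → 1, length 2.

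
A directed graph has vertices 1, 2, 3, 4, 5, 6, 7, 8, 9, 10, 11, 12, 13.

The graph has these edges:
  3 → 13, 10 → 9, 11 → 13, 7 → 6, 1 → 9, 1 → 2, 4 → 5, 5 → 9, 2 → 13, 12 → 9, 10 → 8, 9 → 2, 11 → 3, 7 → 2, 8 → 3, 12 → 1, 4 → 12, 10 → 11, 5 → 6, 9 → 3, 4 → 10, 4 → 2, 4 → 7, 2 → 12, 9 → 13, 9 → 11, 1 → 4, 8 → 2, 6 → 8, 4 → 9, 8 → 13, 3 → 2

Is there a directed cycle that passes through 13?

No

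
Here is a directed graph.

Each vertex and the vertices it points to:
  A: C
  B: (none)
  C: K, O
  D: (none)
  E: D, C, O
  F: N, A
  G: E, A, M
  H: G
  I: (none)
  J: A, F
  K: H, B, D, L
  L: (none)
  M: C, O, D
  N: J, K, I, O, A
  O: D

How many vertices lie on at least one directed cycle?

10

A vertex is on a directed cycle iff it belongs to a strongly connected component of size ≥ 2 (or has a self-loop).
The vertices on cycles are {A, C, E, F, G, H, J, K, M, N} — 10 in total.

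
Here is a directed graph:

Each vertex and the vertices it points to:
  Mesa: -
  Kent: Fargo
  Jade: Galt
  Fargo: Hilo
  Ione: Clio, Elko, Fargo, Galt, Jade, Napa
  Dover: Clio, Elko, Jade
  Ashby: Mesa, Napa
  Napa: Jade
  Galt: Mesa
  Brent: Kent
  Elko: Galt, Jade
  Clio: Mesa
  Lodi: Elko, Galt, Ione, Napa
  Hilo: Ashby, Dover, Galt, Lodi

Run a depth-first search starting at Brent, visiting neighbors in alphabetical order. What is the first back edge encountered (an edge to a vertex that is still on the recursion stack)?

DFS from Brent (visiting neighbors in alphabetical order); mark gray on enter, black on exit:
Brent gray
  Kent gray
    Fargo gray
      Hilo gray
        Ashby gray
          Mesa gray
          Mesa black
          Napa gray
            Jade gray
              Galt gray
                Galt→Mesa: Mesa black — skip
              Galt black
            Jade black
          Napa black
        Ashby black
        Dover gray
          Clio gray
            Clio→Mesa: Mesa black — skip
          Clio black
          Elko gray
            Elko→Galt: Galt black — skip
            Elko→Jade: Jade black — skip
          Elko black
          Dover→Jade: Jade black — skip
        Dover black
        Hilo→Galt: Galt black — skip
        Lodi gray
          Lodi→Elko: Elko black — skip
          Lodi→Galt: Galt black — skip
          Ione gray
            Ione→Clio: Clio black — skip
            Ione→Elko: Elko black — skip
            Ione→Fargo: Fargo is gray → back edge
First back edge: Ione → Fargo.

Ione→Fargo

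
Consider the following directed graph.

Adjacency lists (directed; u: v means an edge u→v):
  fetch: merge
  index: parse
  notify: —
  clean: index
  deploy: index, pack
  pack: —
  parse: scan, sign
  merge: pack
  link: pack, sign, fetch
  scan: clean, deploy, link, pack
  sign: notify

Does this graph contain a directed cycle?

DFS with white/gray/black marking, starting from sign:
sign gray
  notify gray
  notify black
sign black
fetch gray
  merge gray
    pack gray
    pack black
  merge black
fetch black
index gray
  parse gray
    scan gray
      clean gray
        clean→index: index is gray → back edge
Back edge found, so a cycle exists: index → parse → scan → clean → index.

Yes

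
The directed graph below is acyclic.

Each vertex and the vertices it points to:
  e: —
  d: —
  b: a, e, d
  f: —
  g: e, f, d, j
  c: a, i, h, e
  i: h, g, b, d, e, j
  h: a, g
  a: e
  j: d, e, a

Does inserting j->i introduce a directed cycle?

Adding j→i creates a cycle iff i can already reach j.
Path from i: i → j.
So i → … → j → i is a cycle.

Yes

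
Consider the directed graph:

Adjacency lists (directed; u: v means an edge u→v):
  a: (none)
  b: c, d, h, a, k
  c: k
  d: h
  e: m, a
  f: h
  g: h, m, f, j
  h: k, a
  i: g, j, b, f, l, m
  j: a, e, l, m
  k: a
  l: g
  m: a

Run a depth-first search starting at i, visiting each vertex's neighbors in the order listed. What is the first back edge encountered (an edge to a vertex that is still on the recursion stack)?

l->g

DFS from i (visiting each vertex's neighbors in the order listed); mark gray on enter, black on exit:
i gray
  g gray
    h gray
      k gray
        a gray
        a black
      k black
      h→a: a black — skip
    h black
    m gray
      m→a: a black — skip
    m black
    f gray
      f→h: h black — skip
    f black
    j gray
      j→a: a black — skip
      e gray
        e→m: m black — skip
        e→a: a black — skip
      e black
      l gray
        l→g: g is gray → back edge
First back edge: l → g.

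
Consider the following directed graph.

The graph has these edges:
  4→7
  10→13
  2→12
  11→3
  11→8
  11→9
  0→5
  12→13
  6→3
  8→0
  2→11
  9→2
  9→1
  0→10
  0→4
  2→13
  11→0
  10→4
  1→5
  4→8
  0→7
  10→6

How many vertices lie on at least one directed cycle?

7

A vertex is on a directed cycle iff it belongs to a strongly connected component of size ≥ 2 (or has a self-loop).
The vertices on cycles are {0, 2, 4, 8, 9, 10, 11} — 7 in total.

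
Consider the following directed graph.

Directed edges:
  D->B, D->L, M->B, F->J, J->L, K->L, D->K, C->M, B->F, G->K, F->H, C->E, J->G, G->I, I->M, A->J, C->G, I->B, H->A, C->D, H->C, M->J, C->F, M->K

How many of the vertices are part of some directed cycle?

A vertex is on a directed cycle iff it belongs to a strongly connected component of size ≥ 2 (or has a self-loop).
The vertices on cycles are {A, B, C, D, F, G, H, I, J, M} — 10 in total.

10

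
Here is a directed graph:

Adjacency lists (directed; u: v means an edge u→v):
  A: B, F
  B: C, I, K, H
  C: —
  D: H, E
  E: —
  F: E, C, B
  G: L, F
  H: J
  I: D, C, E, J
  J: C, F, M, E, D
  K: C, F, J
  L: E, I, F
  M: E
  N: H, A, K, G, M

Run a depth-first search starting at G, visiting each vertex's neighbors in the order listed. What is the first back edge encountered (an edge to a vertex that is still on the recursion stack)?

DFS from G (visiting each vertex's neighbors in the order listed); mark gray on enter, black on exit:
G gray
  L gray
    E gray
    E black
    I gray
      D gray
        H gray
          J gray
            C gray
            C black
            F gray
              F→E: E black — skip
              F→C: C black — skip
              B gray
                B→C: C black — skip
                B→I: I is gray → back edge
First back edge: B → I.

B->I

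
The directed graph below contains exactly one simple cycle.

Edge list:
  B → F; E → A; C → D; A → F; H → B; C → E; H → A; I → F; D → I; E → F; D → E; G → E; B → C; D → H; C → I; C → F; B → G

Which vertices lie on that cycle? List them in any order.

DFS with gray/black marking from B:
B gray
  C gray
    D gray
      I gray
        F gray
        F black
      I black
      H gray
        A gray
          A→F: F black — skip
        A black
        H→B: B is gray → back edge
Back edge closes the cycle B → C → D → H → B; its vertices are {B, C, D, H}.

B, C, D, H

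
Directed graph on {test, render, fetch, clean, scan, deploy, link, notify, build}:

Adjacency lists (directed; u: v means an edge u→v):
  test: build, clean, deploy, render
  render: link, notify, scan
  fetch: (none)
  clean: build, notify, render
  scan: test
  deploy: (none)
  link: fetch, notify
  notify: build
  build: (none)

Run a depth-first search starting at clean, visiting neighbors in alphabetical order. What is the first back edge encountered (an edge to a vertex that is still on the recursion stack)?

test→clean

DFS from clean (visiting neighbors in alphabetical order); mark gray on enter, black on exit:
clean gray
  build gray
  build black
  notify gray
    notify→build: build black — skip
  notify black
  render gray
    link gray
      fetch gray
      fetch black
      link→notify: notify black — skip
    link black
    render→notify: notify black — skip
    scan gray
      test gray
        test→build: build black — skip
        test→clean: clean is gray → back edge
First back edge: test → clean.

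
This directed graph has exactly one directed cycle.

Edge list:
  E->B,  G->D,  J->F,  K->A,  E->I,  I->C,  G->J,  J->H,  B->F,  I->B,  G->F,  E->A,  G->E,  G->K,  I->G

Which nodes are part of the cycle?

DFS with gray/black marking from G:
G gray
  J gray
    F gray
    F black
    H gray
    H black
  J black
  G→F: F black — skip
  D gray
  D black
  K gray
    A gray
    A black
  K black
  E gray
    E→A: A black — skip
    I gray
      C gray
      C black
      B gray
        B→F: F black — skip
      B black
      I→G: G is gray → back edge
Back edge closes the cycle G → E → I → G; its vertices are {E, G, I}.

E, G, I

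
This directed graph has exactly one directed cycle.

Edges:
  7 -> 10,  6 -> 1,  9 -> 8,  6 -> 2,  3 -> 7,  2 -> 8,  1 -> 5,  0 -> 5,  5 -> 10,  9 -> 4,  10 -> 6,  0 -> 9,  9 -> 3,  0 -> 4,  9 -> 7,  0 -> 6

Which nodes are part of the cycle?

1, 5, 6, 10

DFS with gray/black marking from 6:
6 gray
  1 gray
    5 gray
      10 gray
        10→6: 6 is gray → back edge
Back edge closes the cycle 6 → 1 → 5 → 10 → 6; its vertices are {1, 5, 6, 10}.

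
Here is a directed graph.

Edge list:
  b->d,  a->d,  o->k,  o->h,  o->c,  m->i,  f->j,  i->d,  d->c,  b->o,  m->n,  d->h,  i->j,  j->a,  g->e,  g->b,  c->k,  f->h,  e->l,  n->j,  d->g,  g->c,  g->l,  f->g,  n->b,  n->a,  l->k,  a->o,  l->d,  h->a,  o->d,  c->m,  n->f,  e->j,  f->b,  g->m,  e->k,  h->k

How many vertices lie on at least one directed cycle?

14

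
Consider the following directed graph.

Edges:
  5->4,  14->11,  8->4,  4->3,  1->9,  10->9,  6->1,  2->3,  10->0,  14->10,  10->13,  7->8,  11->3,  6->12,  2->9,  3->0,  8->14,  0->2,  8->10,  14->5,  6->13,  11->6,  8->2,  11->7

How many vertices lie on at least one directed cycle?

7

A vertex is on a directed cycle iff it belongs to a strongly connected component of size ≥ 2 (or has a self-loop).
The vertices on cycles are {0, 2, 3, 7, 8, 11, 14} — 7 in total.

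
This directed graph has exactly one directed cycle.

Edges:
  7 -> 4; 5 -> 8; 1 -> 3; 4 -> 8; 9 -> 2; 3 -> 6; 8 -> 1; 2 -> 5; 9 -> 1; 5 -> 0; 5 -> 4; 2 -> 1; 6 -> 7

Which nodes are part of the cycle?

DFS with gray/black marking from 4:
4 gray
  8 gray
    1 gray
      3 gray
        6 gray
          7 gray
            7→4: 4 is gray → back edge
Back edge closes the cycle 4 → 8 → 1 → 3 → 6 → 7 → 4; its vertices are {1, 3, 4, 6, 7, 8}.

1, 3, 4, 6, 7, 8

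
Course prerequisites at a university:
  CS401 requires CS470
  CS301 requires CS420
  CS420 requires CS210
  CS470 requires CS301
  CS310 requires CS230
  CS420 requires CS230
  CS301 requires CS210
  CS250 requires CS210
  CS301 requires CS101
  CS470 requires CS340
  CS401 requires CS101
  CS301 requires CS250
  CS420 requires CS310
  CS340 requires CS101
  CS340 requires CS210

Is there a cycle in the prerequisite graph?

No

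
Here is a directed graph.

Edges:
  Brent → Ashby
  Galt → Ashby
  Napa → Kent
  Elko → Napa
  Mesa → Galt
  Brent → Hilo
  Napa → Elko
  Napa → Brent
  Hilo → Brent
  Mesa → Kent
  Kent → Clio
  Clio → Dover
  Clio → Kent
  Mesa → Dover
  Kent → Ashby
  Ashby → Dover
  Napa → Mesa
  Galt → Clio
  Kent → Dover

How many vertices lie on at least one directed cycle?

A vertex is on a directed cycle iff it belongs to a strongly connected component of size ≥ 2 (or has a self-loop).
The vertices on cycles are {Clio, Elko, Hilo, Kent, Napa, Brent} — 6 in total.

6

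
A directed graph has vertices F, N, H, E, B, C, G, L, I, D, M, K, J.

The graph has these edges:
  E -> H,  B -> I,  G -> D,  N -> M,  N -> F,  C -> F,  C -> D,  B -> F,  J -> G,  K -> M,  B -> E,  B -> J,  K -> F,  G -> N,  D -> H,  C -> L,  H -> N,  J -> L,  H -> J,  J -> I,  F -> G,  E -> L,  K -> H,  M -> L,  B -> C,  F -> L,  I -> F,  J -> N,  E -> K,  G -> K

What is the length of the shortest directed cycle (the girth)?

For each vertex v, BFS finds the shortest path from v back to v.
The shortest such closed walk is G → N → F → G, length 3.

3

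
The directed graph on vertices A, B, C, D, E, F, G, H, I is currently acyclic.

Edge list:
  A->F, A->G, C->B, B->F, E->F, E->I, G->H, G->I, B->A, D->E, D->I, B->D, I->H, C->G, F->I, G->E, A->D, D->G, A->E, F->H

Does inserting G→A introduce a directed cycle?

Adding G→A creates a cycle iff A can already reach G.
Path from A: A → G.
So A → … → G → A is a cycle.

Yes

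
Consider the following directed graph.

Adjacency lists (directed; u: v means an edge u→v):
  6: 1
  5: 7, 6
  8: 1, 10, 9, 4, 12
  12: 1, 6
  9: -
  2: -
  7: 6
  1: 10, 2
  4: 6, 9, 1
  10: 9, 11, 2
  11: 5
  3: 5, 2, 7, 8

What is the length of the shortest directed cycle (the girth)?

For each vertex v, BFS finds the shortest path from v back to v.
The shortest such closed walk is 10 → 11 → 5 → 6 → 1 → 10, length 5.

5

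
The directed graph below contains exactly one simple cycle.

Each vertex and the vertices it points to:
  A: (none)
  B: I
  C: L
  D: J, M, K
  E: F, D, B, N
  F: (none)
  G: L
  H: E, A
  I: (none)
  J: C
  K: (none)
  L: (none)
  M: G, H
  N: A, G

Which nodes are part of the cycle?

DFS with gray/black marking from E:
E gray
  F gray
  F black
  D gray
    J gray
      C gray
        L gray
        L black
      C black
    J black
    M gray
      G gray
        G→L: L black — skip
      G black
      H gray
        H→E: E is gray → back edge
Back edge closes the cycle E → D → M → H → E; its vertices are {D, E, H, M}.

D, E, H, M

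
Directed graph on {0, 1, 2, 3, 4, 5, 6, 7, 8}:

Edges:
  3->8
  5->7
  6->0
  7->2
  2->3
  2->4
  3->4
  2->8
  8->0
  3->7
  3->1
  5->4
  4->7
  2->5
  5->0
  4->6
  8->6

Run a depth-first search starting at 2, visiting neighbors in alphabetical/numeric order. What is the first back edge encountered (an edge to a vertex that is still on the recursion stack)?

DFS from 2 (visiting neighbors in alphabetical/numeric order); mark gray on enter, black on exit:
2 gray
  3 gray
    1 gray
    1 black
    4 gray
      6 gray
        0 gray
        0 black
      6 black
      7 gray
        7→2: 2 is gray → back edge
First back edge: 7 → 2.

7->2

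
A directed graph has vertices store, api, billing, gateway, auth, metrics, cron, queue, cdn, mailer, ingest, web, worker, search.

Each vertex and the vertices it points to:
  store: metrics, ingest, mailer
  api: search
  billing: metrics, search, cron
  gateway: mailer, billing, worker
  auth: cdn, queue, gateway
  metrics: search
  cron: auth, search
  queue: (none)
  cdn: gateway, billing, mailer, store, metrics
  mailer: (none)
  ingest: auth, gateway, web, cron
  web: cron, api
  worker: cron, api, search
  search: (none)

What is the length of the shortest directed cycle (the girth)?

For each vertex v, BFS finds the shortest path from v back to v.
The shortest such closed walk is ingest → auth → cdn → store → ingest, length 4.

4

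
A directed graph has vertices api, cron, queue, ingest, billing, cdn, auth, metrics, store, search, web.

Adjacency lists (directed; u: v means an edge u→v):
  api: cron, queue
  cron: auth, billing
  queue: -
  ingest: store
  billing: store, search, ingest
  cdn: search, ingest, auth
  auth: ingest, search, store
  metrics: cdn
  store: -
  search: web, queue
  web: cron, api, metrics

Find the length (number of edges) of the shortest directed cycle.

For each vertex v, BFS finds the shortest path from v back to v.
The shortest such closed walk is search → web → cron → billing → search, length 4.

4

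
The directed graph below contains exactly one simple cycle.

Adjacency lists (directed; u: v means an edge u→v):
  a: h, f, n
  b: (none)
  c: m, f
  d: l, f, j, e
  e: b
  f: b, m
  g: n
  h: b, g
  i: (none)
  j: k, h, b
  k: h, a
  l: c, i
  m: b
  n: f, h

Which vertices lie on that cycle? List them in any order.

g, h, n

DFS with gray/black marking from h:
h gray
  b gray
  b black
  g gray
    n gray
      f gray
        f→b: b black — skip
        m gray
          m→b: b black — skip
        m black
      f black
      n→h: h is gray → back edge
Back edge closes the cycle h → g → n → h; its vertices are {g, h, n}.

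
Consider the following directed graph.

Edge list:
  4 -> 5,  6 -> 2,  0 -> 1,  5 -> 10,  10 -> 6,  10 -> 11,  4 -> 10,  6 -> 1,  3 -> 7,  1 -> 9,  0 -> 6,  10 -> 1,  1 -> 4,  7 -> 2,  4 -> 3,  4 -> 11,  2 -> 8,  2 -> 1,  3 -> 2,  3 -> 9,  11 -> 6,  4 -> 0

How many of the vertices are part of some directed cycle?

A vertex is on a directed cycle iff it belongs to a strongly connected component of size ≥ 2 (or has a self-loop).
The vertices on cycles are {0, 1, 2, 3, 4, 5, 6, 7, 10, 11} — 10 in total.

10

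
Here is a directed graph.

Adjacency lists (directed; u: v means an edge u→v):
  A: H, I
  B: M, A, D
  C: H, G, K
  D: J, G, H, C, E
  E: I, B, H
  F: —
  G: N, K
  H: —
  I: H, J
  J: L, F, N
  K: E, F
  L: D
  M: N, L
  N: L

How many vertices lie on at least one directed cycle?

12

A vertex is on a directed cycle iff it belongs to a strongly connected component of size ≥ 2 (or has a self-loop).
The vertices on cycles are {A, B, C, D, E, G, I, J, K, L, M, N} — 12 in total.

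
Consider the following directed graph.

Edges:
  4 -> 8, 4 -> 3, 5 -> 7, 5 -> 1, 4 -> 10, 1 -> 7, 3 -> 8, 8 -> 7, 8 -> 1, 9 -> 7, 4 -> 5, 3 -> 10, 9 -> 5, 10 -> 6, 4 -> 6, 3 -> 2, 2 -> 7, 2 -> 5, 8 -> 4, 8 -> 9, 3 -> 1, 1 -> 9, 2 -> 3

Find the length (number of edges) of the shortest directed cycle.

2

For each vertex v, BFS finds the shortest path from v back to v.
The shortest such closed walk is 4 → 8 → 4, length 2.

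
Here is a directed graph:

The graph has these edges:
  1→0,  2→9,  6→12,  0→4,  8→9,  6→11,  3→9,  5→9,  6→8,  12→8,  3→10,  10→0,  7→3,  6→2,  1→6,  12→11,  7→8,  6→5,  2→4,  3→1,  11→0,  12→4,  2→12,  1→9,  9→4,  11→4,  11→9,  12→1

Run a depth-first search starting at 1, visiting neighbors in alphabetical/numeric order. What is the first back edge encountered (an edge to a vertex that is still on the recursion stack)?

DFS from 1 (visiting neighbors in alphabetical/numeric order); mark gray on enter, black on exit:
1 gray
  0 gray
    4 gray
    4 black
  0 black
  6 gray
    2 gray
      2→4: 4 black — skip
      9 gray
        9→4: 4 black — skip
      9 black
      12 gray
        12→1: 1 is gray → back edge
First back edge: 12 → 1.

12->1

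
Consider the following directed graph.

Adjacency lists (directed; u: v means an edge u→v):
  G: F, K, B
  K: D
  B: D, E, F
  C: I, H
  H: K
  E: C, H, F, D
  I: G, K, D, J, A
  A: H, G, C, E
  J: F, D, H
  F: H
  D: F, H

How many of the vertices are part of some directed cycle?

10

A vertex is on a directed cycle iff it belongs to a strongly connected component of size ≥ 2 (or has a self-loop).
The vertices on cycles are {A, B, C, D, E, F, G, H, I, K} — 10 in total.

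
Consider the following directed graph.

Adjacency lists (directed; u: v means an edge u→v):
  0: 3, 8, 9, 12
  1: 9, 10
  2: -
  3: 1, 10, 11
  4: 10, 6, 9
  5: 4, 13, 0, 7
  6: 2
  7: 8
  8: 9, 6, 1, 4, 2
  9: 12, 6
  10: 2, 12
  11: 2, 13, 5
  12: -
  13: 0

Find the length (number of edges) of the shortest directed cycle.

For each vertex v, BFS finds the shortest path from v back to v.
The shortest such closed walk is 5 → 0 → 3 → 11 → 5, length 4.

4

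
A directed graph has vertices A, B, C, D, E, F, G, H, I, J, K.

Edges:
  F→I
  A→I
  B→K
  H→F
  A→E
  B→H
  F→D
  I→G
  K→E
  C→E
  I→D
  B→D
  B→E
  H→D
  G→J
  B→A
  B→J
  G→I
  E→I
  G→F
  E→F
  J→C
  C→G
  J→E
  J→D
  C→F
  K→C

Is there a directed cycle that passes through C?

C is on a cycle iff C can reach itself via ≥1 edge.
C → G → J → C — yes.

Yes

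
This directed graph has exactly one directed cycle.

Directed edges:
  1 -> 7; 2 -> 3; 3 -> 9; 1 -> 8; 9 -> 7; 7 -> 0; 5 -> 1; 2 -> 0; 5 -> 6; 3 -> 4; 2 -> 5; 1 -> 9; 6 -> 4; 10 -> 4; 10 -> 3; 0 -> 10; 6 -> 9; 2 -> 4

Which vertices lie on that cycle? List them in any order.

0, 3, 7, 9, 10

DFS with gray/black marking from 0:
0 gray
  10 gray
    3 gray
      4 gray
      4 black
      9 gray
        7 gray
          7→0: 0 is gray → back edge
Back edge closes the cycle 0 → 10 → 3 → 9 → 7 → 0; its vertices are {0, 3, 7, 9, 10}.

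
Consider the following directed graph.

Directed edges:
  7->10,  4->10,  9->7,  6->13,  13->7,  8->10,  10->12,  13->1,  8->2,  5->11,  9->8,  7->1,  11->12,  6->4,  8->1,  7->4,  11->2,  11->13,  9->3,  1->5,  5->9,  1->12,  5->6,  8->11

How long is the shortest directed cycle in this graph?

4

For each vertex v, BFS finds the shortest path from v back to v.
The shortest such closed walk is 5 → 11 → 13 → 1 → 5, length 4.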